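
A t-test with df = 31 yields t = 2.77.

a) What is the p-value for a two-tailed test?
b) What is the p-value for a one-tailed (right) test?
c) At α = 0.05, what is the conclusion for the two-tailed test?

Using t-distribution with df = 31:
a) Two-tailed: p = 2×P(T > 2.77) = 0.0094
b) One-tailed: p = P(T > 2.77) = 0.0047
c) 0.0094 < 0.05, reject H₀

Answer: a) 0.0094, b) 0.0047, c) reject H₀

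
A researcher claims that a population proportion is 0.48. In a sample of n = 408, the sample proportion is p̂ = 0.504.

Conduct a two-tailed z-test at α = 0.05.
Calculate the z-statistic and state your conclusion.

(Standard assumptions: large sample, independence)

Answer: z = 0.9703, fail to reject H₀

Derivation:
H₀: p = 0.48, H₁: p ≠ 0.48
Standard error: SE = √(p₀(1-p₀)/n) = √(0.48×0.52/408) = 0.024734
z-statistic: z = (p̂ - p₀)/SE = (0.504 - 0.48)/0.024734 = 0.9703
Critical value: z_0.025 = ±1.960
p-value = 0.3319
Decision: fail to reject H₀ at α = 0.05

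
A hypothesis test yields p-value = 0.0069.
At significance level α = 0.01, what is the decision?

Compare p-value to α:
0.0069 < 0.01
Decision: reject H₀

Answer: reject H₀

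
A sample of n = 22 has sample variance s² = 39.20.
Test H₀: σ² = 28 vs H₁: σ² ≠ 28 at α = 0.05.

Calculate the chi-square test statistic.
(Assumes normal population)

Answer: χ² = 29.4000, fail to reject H₀

Derivation:
df = n - 1 = 21
χ² = (n-1)s²/σ₀² = 21×39.20/28 = 29.4000
Critical values: χ²_{0.975,21} = 10.283, χ²_{0.025,21} = 35.479
Rejection region: χ² < 10.283 or χ² > 35.479
Decision: fail to reject H₀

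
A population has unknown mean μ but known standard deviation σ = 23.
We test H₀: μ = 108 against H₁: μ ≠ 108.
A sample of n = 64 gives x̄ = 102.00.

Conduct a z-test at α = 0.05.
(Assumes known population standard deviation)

Standard error: SE = σ/√n = 23/√64 = 2.8750
z-statistic: z = (x̄ - μ₀)/SE = (102.00 - 108)/2.8750 = -2.0870
Critical value: ±1.960
p-value = 0.0369
Decision: reject H₀

Answer: z = -2.0870, reject H₀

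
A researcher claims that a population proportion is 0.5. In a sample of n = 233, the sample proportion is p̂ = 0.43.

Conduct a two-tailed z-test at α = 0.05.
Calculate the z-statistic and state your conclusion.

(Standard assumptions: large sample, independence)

Answer: z = -2.1370, reject H₀

Derivation:
H₀: p = 0.5, H₁: p ≠ 0.5
Standard error: SE = √(p₀(1-p₀)/n) = √(0.5×0.5/233) = 0.032756
z-statistic: z = (p̂ - p₀)/SE = (0.43 - 0.5)/0.032756 = -2.1370
Critical value: z_0.025 = ±1.960
p-value = 0.0326
Decision: reject H₀ at α = 0.05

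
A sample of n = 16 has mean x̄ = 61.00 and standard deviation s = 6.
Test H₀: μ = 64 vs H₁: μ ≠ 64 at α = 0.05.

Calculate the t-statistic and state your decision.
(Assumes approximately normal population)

Answer: t = -2.0000, fail to reject H₀

Derivation:
df = n - 1 = 15
SE = s/√n = 6/√16 = 1.5000
t = (x̄ - μ₀)/SE = (61.00 - 64)/1.5000 = -2.0000
Critical value: t_{0.025,15} = ±2.131
p-value ≈ 0.0639
Decision: fail to reject H₀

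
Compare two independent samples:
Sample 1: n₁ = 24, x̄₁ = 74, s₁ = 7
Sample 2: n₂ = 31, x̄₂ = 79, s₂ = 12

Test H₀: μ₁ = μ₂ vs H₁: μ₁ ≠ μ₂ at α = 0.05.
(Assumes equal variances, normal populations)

Pooled variance: s²_p = [23×7² + 30×12²]/(53) = 102.7736
s_p = 10.1377
SE = s_p×√(1/n₁ + 1/n₂) = 10.1377×√(1/24 + 1/31) = 2.7563
t = (x̄₁ - x̄₂)/SE = (74 - 79)/2.7563 = -1.8140
df = 53, t-critical = ±2.006
Decision: fail to reject H₀

Answer: t = -1.8140, fail to reject H₀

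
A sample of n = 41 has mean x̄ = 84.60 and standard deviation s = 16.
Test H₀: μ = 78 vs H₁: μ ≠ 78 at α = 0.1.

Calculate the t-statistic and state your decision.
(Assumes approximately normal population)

Answer: t = 2.6413, reject H₀

Derivation:
df = n - 1 = 40
SE = s/√n = 16/√41 = 2.4988
t = (x̄ - μ₀)/SE = (84.60 - 78)/2.4988 = 2.6413
Critical value: t_{0.05,40} = ±1.684
p-value ≈ 0.0117
Decision: reject H₀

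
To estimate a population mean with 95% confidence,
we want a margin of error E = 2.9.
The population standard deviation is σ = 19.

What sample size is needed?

Answer: n = 165

Derivation:
z_0.025 = 1.960
n = (z×σ/E)² = (1.960×19/2.9)²
n = 164.9010
Round up: n = 165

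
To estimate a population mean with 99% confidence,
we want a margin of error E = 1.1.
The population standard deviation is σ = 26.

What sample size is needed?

z_0.005 = 2.576
n = (z×σ/E)² = (2.576×26/1.1)²
n = 3707.2600
Round up: n = 3708

Answer: n = 3708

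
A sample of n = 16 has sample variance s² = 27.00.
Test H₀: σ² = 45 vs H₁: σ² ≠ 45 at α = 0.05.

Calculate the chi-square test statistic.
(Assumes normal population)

df = n - 1 = 15
χ² = (n-1)s²/σ₀² = 15×27.00/45 = 9.0000
Critical values: χ²_{0.975,15} = 6.262, χ²_{0.025,15} = 27.488
Rejection region: χ² < 6.262 or χ² > 27.488
Decision: fail to reject H₀

Answer: χ² = 9.0000, fail to reject H₀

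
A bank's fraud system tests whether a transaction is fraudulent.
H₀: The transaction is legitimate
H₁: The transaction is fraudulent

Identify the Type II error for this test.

Type I error (α): Rejecting H₀ when H₀ is true
Type II error (β): Failing to reject H₀ when H₁ is true

Answer: Allowing a fraudulent transaction to go through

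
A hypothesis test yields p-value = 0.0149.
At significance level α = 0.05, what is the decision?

Answer: reject H₀

Derivation:
Compare p-value to α:
0.0149 < 0.05
Decision: reject H₀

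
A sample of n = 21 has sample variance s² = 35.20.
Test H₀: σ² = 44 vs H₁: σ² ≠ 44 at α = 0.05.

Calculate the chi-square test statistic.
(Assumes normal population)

Answer: χ² = 16.0000, fail to reject H₀

Derivation:
df = n - 1 = 20
χ² = (n-1)s²/σ₀² = 20×35.20/44 = 16.0000
Critical values: χ²_{0.975,20} = 9.591, χ²_{0.025,20} = 34.170
Rejection region: χ² < 9.591 or χ² > 34.170
Decision: fail to reject H₀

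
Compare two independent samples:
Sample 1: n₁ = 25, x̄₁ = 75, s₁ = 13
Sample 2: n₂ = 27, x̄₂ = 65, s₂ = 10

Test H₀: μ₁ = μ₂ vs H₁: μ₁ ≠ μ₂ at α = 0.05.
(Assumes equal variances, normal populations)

Pooled variance: s²_p = [24×13² + 26×10²]/(50) = 133.1200
s_p = 11.5378
SE = s_p×√(1/n₁ + 1/n₂) = 11.5378×√(1/25 + 1/27) = 3.2024
t = (x̄₁ - x̄₂)/SE = (75 - 65)/3.2024 = 3.1227
df = 50, t-critical = ±2.009
Decision: reject H₀

Answer: t = 3.1227, reject H₀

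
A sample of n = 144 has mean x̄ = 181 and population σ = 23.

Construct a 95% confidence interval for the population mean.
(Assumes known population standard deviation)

Confidence level: 95%, α = 0.05
z_0.025 = 1.960
SE = σ/√n = 23/√144 = 1.9167
Margin of error = 1.960 × 1.9167 = 3.7567
CI: x̄ ± margin = 181 ± 3.7567
CI: (177.2433, 184.7567)

Answer: (177.2433, 184.7567)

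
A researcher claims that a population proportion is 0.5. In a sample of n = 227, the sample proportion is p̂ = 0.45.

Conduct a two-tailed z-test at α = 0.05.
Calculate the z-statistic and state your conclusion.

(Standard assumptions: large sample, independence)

H₀: p = 0.5, H₁: p ≠ 0.5
Standard error: SE = √(p₀(1-p₀)/n) = √(0.5×0.5/227) = 0.033186
z-statistic: z = (p̂ - p₀)/SE = (0.45 - 0.5)/0.033186 = -1.5067
Critical value: z_0.025 = ±1.960
p-value = 0.1319
Decision: fail to reject H₀ at α = 0.05

Answer: z = -1.5067, fail to reject H₀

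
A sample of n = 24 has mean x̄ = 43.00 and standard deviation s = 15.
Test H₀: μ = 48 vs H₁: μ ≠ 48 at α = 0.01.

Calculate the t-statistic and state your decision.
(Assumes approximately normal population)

df = n - 1 = 23
SE = s/√n = 15/√24 = 3.0619
t = (x̄ - μ₀)/SE = (43.00 - 48)/3.0619 = -1.6330
Critical value: t_{0.005,23} = ±2.807
p-value ≈ 0.1161
Decision: fail to reject H₀

Answer: t = -1.6330, fail to reject H₀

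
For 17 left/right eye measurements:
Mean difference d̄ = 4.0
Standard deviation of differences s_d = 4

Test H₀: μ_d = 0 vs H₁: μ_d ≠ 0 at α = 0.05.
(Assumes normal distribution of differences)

df = n - 1 = 16
SE = s_d/√n = 4/√17 = 0.9701
t = d̄/SE = 4.0/0.9701 = 4.1233
Critical value: t_{0.025,16} = ±2.120
p-value ≈ 0.0008
Decision: reject H₀

Answer: t = 4.1233, reject H₀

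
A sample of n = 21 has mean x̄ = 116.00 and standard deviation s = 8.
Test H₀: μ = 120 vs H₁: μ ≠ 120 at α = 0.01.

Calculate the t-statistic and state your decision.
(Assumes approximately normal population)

Answer: t = -2.2913, fail to reject H₀

Derivation:
df = n - 1 = 20
SE = s/√n = 8/√21 = 1.7457
t = (x̄ - μ₀)/SE = (116.00 - 120)/1.7457 = -2.2913
Critical value: t_{0.005,20} = ±2.845
p-value ≈ 0.0329
Decision: fail to reject H₀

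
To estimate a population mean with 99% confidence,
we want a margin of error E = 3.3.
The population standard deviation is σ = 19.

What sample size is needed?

Answer: n = 220

Derivation:
z_0.005 = 2.576
n = (z×σ/E)² = (2.576×19/3.3)²
n = 219.9738
Round up: n = 220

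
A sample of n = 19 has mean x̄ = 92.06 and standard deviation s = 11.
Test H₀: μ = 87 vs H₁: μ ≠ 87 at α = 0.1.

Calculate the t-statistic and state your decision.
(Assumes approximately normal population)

Answer: t = 2.0051, reject H₀

Derivation:
df = n - 1 = 18
SE = s/√n = 11/√19 = 2.5236
t = (x̄ - μ₀)/SE = (92.06 - 87)/2.5236 = 2.0051
Critical value: t_{0.05,18} = ±1.734
p-value ≈ 0.0602
Decision: reject H₀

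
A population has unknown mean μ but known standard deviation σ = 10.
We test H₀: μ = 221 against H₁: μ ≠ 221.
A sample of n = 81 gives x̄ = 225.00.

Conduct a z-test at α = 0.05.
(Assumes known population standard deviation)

Standard error: SE = σ/√n = 10/√81 = 1.1111
z-statistic: z = (x̄ - μ₀)/SE = (225.00 - 221)/1.1111 = 3.6000
Critical value: ±1.960
p-value = 0.0003
Decision: reject H₀

Answer: z = 3.6000, reject H₀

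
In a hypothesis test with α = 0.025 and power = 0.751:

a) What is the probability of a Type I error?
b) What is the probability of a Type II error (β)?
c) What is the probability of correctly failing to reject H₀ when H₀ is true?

Answer: a) 0.025, b) 0.249, c) 0.975

Derivation:
a) Type I error probability = α = 0.025
b) Power = P(reject H₀ | H₁ true) = 1 - β = 0.751, so Type II error probability = β = 1 - Power = 0.249
c) P(fail to reject H₀ | H₀ true) = 1 - α = 0.975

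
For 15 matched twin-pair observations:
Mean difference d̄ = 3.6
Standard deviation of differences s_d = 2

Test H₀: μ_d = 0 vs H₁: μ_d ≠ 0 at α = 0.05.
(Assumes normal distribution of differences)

df = n - 1 = 14
SE = s_d/√n = 2/√15 = 0.5164
t = d̄/SE = 3.6/0.5164 = 6.9713
Critical value: t_{0.025,14} = ±2.145
p-value < 0.0001
Decision: reject H₀

Answer: t = 6.9713, reject H₀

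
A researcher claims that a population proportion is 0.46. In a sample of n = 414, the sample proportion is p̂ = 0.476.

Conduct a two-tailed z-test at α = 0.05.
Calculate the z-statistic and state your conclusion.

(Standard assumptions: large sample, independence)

H₀: p = 0.46, H₁: p ≠ 0.46
Standard error: SE = √(p₀(1-p₀)/n) = √(0.46×0.54/414) = 0.024495
z-statistic: z = (p̂ - p₀)/SE = (0.476 - 0.46)/0.024495 = 0.6532
Critical value: z_0.025 = ±1.960
p-value = 0.5136
Decision: fail to reject H₀ at α = 0.05

Answer: z = 0.6532, fail to reject H₀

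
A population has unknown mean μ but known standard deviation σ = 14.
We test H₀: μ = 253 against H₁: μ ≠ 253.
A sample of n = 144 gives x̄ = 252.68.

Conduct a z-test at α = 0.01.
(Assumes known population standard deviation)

Answer: z = -0.2743, fail to reject H₀

Derivation:
Standard error: SE = σ/√n = 14/√144 = 1.1667
z-statistic: z = (x̄ - μ₀)/SE = (252.68 - 253)/1.1667 = -0.2743
Critical value: ±2.576
p-value = 0.7839
Decision: fail to reject H₀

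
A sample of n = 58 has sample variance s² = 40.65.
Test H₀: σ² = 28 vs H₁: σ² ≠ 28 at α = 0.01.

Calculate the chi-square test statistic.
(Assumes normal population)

Answer: χ² = 82.7518, fail to reject H₀

Derivation:
df = n - 1 = 57
χ² = (n-1)s²/σ₀² = 57×40.65/28 = 82.7518
Critical values: χ²_{0.995,57} = 33.248, χ²_{0.005,57} = 88.236
Rejection region: χ² < 33.248 or χ² > 88.236
Decision: fail to reject H₀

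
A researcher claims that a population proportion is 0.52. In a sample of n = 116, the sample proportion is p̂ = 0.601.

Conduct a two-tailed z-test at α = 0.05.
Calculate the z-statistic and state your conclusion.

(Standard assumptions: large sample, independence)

H₀: p = 0.52, H₁: p ≠ 0.52
Standard error: SE = √(p₀(1-p₀)/n) = √(0.52×0.48/116) = 0.046387
z-statistic: z = (p̂ - p₀)/SE = (0.601 - 0.52)/0.046387 = 1.7462
Critical value: z_0.025 = ±1.960
p-value = 0.0808
Decision: fail to reject H₀ at α = 0.05

Answer: z = 1.7462, fail to reject H₀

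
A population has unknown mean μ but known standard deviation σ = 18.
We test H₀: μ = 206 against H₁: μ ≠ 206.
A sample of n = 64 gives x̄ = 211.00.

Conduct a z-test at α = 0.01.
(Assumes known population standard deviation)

Answer: z = 2.2222, fail to reject H₀

Derivation:
Standard error: SE = σ/√n = 18/√64 = 2.2500
z-statistic: z = (x̄ - μ₀)/SE = (211.00 - 206)/2.2500 = 2.2222
Critical value: ±2.576
p-value = 0.0263
Decision: fail to reject H₀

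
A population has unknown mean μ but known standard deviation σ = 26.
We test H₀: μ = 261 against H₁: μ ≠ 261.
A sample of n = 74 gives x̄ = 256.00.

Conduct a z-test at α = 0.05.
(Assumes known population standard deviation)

Answer: z = -1.6543, fail to reject H₀

Derivation:
Standard error: SE = σ/√n = 26/√74 = 3.0224
z-statistic: z = (x̄ - μ₀)/SE = (256.00 - 261)/3.0224 = -1.6543
Critical value: ±1.960
p-value = 0.0981
Decision: fail to reject H₀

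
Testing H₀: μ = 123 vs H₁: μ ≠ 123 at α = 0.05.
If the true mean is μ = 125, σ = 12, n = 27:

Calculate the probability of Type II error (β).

Answer: β ≈ 0.8607

Derivation:
SE = σ/√n = 12/√27 = 2.3094
Critical values: μ₀ ± z_0.025×SE = 123 ± 1.960×2.3094
Acceptance region: (118.4736, 127.5264)
Under H₁ (μ = 125): z_high = (127.5264 - 125)/2.3094 = 1.0940, z_low = (118.4736 - 125)/2.3094 = -2.8260
β = P(not reject | H₁) = Φ(1.0940) - Φ(-2.8260) ≈ 0.8607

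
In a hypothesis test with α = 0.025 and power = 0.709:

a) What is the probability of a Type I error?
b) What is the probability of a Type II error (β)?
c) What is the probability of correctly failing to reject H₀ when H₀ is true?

a) Type I error probability = α = 0.025
b) Power = P(reject H₀ | H₁ true) = 1 - β = 0.709, so Type II error probability = β = 1 - Power = 0.291
c) P(fail to reject H₀ | H₀ true) = 1 - α = 0.975

Answer: a) 0.025, b) 0.291, c) 0.975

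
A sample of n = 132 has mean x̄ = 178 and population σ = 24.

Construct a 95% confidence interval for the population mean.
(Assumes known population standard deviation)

Confidence level: 95%, α = 0.05
z_0.025 = 1.960
SE = σ/√n = 24/√132 = 2.0889
Margin of error = 1.960 × 2.0889 = 4.0942
CI: x̄ ± margin = 178 ± 4.0942
CI: (173.9058, 182.0942)

Answer: (173.9058, 182.0942)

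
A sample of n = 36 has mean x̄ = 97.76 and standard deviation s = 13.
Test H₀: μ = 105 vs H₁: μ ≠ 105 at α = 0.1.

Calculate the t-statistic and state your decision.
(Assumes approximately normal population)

Answer: t = -3.3415, reject H₀

Derivation:
df = n - 1 = 35
SE = s/√n = 13/√36 = 2.1667
t = (x̄ - μ₀)/SE = (97.76 - 105)/2.1667 = -3.3415
Critical value: t_{0.05,35} = ±1.690
p-value ≈ 0.0020
Decision: reject H₀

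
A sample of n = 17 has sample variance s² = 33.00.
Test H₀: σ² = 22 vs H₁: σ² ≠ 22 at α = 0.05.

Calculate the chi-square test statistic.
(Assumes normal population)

df = n - 1 = 16
χ² = (n-1)s²/σ₀² = 16×33.00/22 = 24.0000
Critical values: χ²_{0.975,16} = 6.908, χ²_{0.025,16} = 28.845
Rejection region: χ² < 6.908 or χ² > 28.845
Decision: fail to reject H₀

Answer: χ² = 24.0000, fail to reject H₀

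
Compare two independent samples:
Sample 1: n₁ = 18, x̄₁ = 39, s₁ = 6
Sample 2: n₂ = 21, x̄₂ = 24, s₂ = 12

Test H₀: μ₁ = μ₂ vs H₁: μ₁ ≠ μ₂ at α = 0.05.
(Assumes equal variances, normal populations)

Pooled variance: s²_p = [17×6² + 20×12²]/(37) = 94.3784
s_p = 9.7149
SE = s_p×√(1/n₁ + 1/n₂) = 9.7149×√(1/18 + 1/21) = 3.1205
t = (x̄₁ - x̄₂)/SE = (39 - 24)/3.1205 = 4.8069
df = 37, t-critical = ±2.026
Decision: reject H₀

Answer: t = 4.8069, reject H₀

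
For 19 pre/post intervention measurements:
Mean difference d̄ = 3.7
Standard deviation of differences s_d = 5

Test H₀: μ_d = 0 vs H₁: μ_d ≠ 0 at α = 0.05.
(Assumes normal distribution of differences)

Answer: t = 3.2255, reject H₀

Derivation:
df = n - 1 = 18
SE = s_d/√n = 5/√19 = 1.1471
t = d̄/SE = 3.7/1.1471 = 3.2255
Critical value: t_{0.025,18} = ±2.101
p-value ≈ 0.0047
Decision: reject H₀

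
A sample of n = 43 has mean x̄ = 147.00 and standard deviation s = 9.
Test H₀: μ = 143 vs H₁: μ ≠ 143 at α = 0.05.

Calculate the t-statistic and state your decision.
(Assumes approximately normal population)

df = n - 1 = 42
SE = s/√n = 9/√43 = 1.3725
t = (x̄ - μ₀)/SE = (147.00 - 143)/1.3725 = 2.9144
Critical value: t_{0.025,42} = ±2.018
p-value ≈ 0.0057
Decision: reject H₀

Answer: t = 2.9144, reject H₀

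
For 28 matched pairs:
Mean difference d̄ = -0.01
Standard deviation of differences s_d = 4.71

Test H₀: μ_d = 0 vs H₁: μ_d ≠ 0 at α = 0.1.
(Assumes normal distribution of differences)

df = n - 1 = 27
SE = s_d/√n = 4.71/√28 = 0.8901
t = d̄/SE = -0.01/0.8901 = -0.0112
Critical value: t_{0.05,27} = ±1.703
p-value ≈ 0.9911
Decision: fail to reject H₀

Answer: t = -0.0112, fail to reject H₀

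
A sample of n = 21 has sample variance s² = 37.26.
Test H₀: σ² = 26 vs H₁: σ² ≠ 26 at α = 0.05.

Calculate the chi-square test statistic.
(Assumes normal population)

df = n - 1 = 20
χ² = (n-1)s²/σ₀² = 20×37.26/26 = 28.6615
Critical values: χ²_{0.975,20} = 9.591, χ²_{0.025,20} = 34.170
Rejection region: χ² < 9.591 or χ² > 34.170
Decision: fail to reject H₀

Answer: χ² = 28.6615, fail to reject H₀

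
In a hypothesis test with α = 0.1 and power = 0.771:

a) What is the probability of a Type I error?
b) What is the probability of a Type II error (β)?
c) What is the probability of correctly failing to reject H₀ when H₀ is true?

a) Type I error probability = α = 0.1
b) Power = P(reject H₀ | H₁ true) = 1 - β = 0.771, so Type II error probability = β = 1 - Power = 0.229
c) P(fail to reject H₀ | H₀ true) = 1 - α = 0.9

Answer: a) 0.1, b) 0.229, c) 0.9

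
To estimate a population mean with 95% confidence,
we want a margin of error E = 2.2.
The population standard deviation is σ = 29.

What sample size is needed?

Answer: n = 668

Derivation:
z_0.025 = 1.960
n = (z×σ/E)² = (1.960×29/2.2)²
n = 667.5177
Round up: n = 668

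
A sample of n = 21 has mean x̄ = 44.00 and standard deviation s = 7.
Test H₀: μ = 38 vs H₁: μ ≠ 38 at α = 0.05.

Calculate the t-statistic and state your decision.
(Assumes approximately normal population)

df = n - 1 = 20
SE = s/√n = 7/√21 = 1.5275
t = (x̄ - μ₀)/SE = (44.00 - 38)/1.5275 = 3.9280
Critical value: t_{0.025,20} = ±2.086
p-value ≈ 0.0008
Decision: reject H₀

Answer: t = 3.9280, reject H₀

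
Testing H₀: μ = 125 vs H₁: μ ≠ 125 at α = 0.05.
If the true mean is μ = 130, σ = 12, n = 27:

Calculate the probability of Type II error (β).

Answer: β ≈ 0.4187

Derivation:
SE = σ/√n = 12/√27 = 2.3094
Critical values: μ₀ ± z_0.025×SE = 125 ± 1.960×2.3094
Acceptance region: (120.4736, 129.5264)
Under H₁ (μ = 130): z_high = (129.5264 - 130)/2.3094 = -0.2051, z_low = (120.4736 - 130)/2.3094 = -4.1251
β = P(not reject | H₁) = Φ(-0.2051) - Φ(-4.1251) ≈ 0.4187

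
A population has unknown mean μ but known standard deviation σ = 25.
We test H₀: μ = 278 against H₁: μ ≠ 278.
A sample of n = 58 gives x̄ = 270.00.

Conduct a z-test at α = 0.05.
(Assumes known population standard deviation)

Standard error: SE = σ/√n = 25/√58 = 3.2827
z-statistic: z = (x̄ - μ₀)/SE = (270.00 - 278)/3.2827 = -2.4370
Critical value: ±1.960
p-value = 0.0148
Decision: reject H₀

Answer: z = -2.4370, reject H₀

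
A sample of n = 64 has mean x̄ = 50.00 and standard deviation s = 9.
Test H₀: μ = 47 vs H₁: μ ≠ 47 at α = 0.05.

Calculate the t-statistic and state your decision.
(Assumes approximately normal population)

Answer: t = 2.6667, reject H₀

Derivation:
df = n - 1 = 63
SE = s/√n = 9/√64 = 1.1250
t = (x̄ - μ₀)/SE = (50.00 - 47)/1.1250 = 2.6667
Critical value: t_{0.025,63} = ±1.998
p-value ≈ 0.0097
Decision: reject H₀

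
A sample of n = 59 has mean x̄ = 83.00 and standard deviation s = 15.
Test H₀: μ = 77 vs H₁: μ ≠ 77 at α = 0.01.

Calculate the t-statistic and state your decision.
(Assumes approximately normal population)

Answer: t = 3.0725, reject H₀

Derivation:
df = n - 1 = 58
SE = s/√n = 15/√59 = 1.9528
t = (x̄ - μ₀)/SE = (83.00 - 77)/1.9528 = 3.0725
Critical value: t_{0.005,58} = ±2.663
p-value ≈ 0.0032
Decision: reject H₀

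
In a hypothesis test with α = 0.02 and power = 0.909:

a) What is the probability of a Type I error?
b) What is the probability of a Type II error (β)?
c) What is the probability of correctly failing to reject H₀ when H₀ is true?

Answer: a) 0.02, b) 0.091, c) 0.98

Derivation:
a) Type I error probability = α = 0.02
b) Power = P(reject H₀ | H₁ true) = 1 - β = 0.909, so Type II error probability = β = 1 - Power = 0.091
c) P(fail to reject H₀ | H₀ true) = 1 - α = 0.98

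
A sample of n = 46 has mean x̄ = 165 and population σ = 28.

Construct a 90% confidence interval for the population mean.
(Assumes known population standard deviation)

Answer: (158.2088, 171.7912)

Derivation:
Confidence level: 90%, α = 0.1
z_0.05 = 1.645
SE = σ/√n = 28/√46 = 4.1284
Margin of error = 1.645 × 4.1284 = 6.7912
CI: x̄ ± margin = 165 ± 6.7912
CI: (158.2088, 171.7912)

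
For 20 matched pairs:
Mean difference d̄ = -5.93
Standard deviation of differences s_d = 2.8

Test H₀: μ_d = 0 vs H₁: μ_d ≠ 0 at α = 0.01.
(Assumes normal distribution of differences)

df = n - 1 = 19
SE = s_d/√n = 2.8/√20 = 0.6261
t = d̄/SE = -5.93/0.6261 = -9.4713
Critical value: t_{0.005,19} = ±2.861
p-value < 0.0001
Decision: reject H₀

Answer: t = -9.4713, reject H₀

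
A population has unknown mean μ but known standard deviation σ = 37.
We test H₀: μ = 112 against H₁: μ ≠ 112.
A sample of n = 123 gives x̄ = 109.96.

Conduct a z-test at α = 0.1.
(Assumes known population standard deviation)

Answer: z = -0.6115, fail to reject H₀

Derivation:
Standard error: SE = σ/√n = 37/√123 = 3.3362
z-statistic: z = (x̄ - μ₀)/SE = (109.96 - 112)/3.3362 = -0.6115
Critical value: ±1.645
p-value = 0.5409
Decision: fail to reject H₀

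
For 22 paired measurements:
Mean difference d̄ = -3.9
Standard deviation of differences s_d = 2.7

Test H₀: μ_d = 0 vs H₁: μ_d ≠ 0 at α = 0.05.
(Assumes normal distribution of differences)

df = n - 1 = 21
SE = s_d/√n = 2.7/√22 = 0.5756
t = d̄/SE = -3.9/0.5756 = -6.7755
Critical value: t_{0.025,21} = ±2.080
p-value < 0.0001
Decision: reject H₀

Answer: t = -6.7755, reject H₀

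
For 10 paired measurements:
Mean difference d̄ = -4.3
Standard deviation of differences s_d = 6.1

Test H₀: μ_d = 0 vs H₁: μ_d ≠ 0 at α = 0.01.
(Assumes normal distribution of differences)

df = n - 1 = 9
SE = s_d/√n = 6.1/√10 = 1.9290
t = d̄/SE = -4.3/1.9290 = -2.2291
Critical value: t_{0.005,9} = ±3.250
p-value ≈ 0.0528
Decision: fail to reject H₀

Answer: t = -2.2291, fail to reject H₀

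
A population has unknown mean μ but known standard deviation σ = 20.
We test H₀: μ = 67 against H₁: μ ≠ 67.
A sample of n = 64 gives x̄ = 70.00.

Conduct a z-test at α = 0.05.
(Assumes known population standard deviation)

Answer: z = 1.2000, fail to reject H₀

Derivation:
Standard error: SE = σ/√n = 20/√64 = 2.5000
z-statistic: z = (x̄ - μ₀)/SE = (70.00 - 67)/2.5000 = 1.2000
Critical value: ±1.960
p-value = 0.2301
Decision: fail to reject H₀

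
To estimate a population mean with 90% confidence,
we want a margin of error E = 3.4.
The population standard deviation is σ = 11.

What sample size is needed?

z_0.05 = 1.645
n = (z×σ/E)² = (1.645×11/3.4)²
n = 28.3243
Round up: n = 29

Answer: n = 29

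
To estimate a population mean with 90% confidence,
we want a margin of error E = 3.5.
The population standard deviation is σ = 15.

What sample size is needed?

z_0.05 = 1.645
n = (z×σ/E)² = (1.645×15/3.5)²
n = 49.7025
Round up: n = 50

Answer: n = 50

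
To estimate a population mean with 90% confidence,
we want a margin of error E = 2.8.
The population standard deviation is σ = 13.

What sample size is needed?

Answer: n = 59

Derivation:
z_0.05 = 1.645
n = (z×σ/E)² = (1.645×13/2.8)²
n = 58.3314
Round up: n = 59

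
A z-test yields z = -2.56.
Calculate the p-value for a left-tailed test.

Answer: p-value ≈ 0.0052

Derivation:
For z = -2.56:
p = P(Z < -2.56) = Φ(-2.56) = 0.0052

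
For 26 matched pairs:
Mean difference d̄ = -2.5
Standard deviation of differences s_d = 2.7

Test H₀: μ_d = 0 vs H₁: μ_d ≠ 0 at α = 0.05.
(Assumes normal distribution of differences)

df = n - 1 = 25
SE = s_d/√n = 2.7/√26 = 0.5295
t = d̄/SE = -2.5/0.5295 = -4.7214
Critical value: t_{0.025,25} = ±2.060
p-value ≈ 0.0001
Decision: reject H₀

Answer: t = -4.7214, reject H₀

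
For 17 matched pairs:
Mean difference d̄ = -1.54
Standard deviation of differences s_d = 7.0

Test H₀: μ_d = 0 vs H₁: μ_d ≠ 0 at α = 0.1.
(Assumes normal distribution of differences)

df = n - 1 = 16
SE = s_d/√n = 7.0/√17 = 1.6977
t = d̄/SE = -1.54/1.6977 = -0.9071
Critical value: t_{0.05,16} = ±1.746
p-value ≈ 0.3778
Decision: fail to reject H₀

Answer: t = -0.9071, fail to reject H₀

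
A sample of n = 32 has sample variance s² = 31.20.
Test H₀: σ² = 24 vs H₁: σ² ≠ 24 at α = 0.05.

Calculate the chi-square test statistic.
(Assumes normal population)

df = n - 1 = 31
χ² = (n-1)s²/σ₀² = 31×31.20/24 = 40.3000
Critical values: χ²_{0.975,31} = 17.539, χ²_{0.025,31} = 48.232
Rejection region: χ² < 17.539 or χ² > 48.232
Decision: fail to reject H₀

Answer: χ² = 40.3000, fail to reject H₀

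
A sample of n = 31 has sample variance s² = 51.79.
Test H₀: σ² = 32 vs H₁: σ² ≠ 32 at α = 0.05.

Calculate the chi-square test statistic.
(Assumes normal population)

df = n - 1 = 30
χ² = (n-1)s²/σ₀² = 30×51.79/32 = 48.5531
Critical values: χ²_{0.975,30} = 16.791, χ²_{0.025,30} = 46.979
Rejection region: χ² < 16.791 or χ² > 46.979
Decision: reject H₀

Answer: χ² = 48.5531, reject H₀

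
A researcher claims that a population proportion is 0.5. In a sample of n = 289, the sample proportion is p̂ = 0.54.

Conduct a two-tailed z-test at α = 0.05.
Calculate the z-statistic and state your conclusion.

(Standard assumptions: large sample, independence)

H₀: p = 0.5, H₁: p ≠ 0.5
Standard error: SE = √(p₀(1-p₀)/n) = √(0.5×0.5/289) = 0.029412
z-statistic: z = (p̂ - p₀)/SE = (0.54 - 0.5)/0.029412 = 1.3600
Critical value: z_0.025 = ±1.960
p-value = 0.1738
Decision: fail to reject H₀ at α = 0.05

Answer: z = 1.3600, fail to reject H₀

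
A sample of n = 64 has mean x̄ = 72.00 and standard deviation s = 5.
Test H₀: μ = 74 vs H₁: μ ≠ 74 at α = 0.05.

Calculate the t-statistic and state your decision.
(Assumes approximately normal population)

df = n - 1 = 63
SE = s/√n = 5/√64 = 0.6250
t = (x̄ - μ₀)/SE = (72.00 - 74)/0.6250 = -3.2000
Critical value: t_{0.025,63} = ±1.998
p-value ≈ 0.0022
Decision: reject H₀

Answer: t = -3.2000, reject H₀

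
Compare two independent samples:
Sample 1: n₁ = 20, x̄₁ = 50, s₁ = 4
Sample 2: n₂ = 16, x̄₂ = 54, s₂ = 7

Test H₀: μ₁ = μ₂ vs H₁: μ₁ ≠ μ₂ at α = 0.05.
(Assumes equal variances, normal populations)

Pooled variance: s²_p = [19×4² + 15×7²]/(34) = 30.5588
s_p = 5.5280
SE = s_p×√(1/n₁ + 1/n₂) = 5.5280×√(1/20 + 1/16) = 1.8541
t = (x̄₁ - x̄₂)/SE = (50 - 54)/1.8541 = -2.1574
df = 34, t-critical = ±2.032
Decision: reject H₀

Answer: t = -2.1574, reject H₀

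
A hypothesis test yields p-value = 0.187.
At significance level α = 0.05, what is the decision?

Answer: fail to reject H₀

Derivation:
Compare p-value to α:
0.187 ≥ 0.05
Decision: fail to reject H₀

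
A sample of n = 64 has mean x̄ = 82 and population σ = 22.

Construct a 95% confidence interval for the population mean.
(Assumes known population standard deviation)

Answer: (76.6100, 87.3900)

Derivation:
Confidence level: 95%, α = 0.05
z_0.025 = 1.960
SE = σ/√n = 22/√64 = 2.7500
Margin of error = 1.960 × 2.7500 = 5.3900
CI: x̄ ± margin = 82 ± 5.3900
CI: (76.6100, 87.3900)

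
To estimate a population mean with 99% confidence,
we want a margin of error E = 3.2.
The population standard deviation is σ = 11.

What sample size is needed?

Answer: n = 79

Derivation:
z_0.005 = 2.576
n = (z×σ/E)² = (2.576×11/3.2)²
n = 78.4110
Round up: n = 79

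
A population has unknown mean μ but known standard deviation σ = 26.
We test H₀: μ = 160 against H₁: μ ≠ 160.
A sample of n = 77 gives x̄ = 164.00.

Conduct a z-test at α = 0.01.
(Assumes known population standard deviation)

Standard error: SE = σ/√n = 26/√77 = 2.9630
z-statistic: z = (x̄ - μ₀)/SE = (164.00 - 160)/2.9630 = 1.3500
Critical value: ±2.576
p-value = 0.1770
Decision: fail to reject H₀

Answer: z = 1.3500, fail to reject H₀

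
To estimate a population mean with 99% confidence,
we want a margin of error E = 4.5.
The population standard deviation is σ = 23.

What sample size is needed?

z_0.005 = 2.576
n = (z×σ/E)² = (2.576×23/4.5)²
n = 173.3494
Round up: n = 174

Answer: n = 174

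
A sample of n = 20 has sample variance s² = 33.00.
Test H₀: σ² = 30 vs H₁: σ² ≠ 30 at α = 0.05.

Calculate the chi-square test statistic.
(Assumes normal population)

df = n - 1 = 19
χ² = (n-1)s²/σ₀² = 19×33.00/30 = 20.9000
Critical values: χ²_{0.975,19} = 8.907, χ²_{0.025,19} = 32.852
Rejection region: χ² < 8.907 or χ² > 32.852
Decision: fail to reject H₀

Answer: χ² = 20.9000, fail to reject H₀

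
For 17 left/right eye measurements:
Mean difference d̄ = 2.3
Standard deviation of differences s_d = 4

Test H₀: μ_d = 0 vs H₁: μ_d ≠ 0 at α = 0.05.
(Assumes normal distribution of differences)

df = n - 1 = 16
SE = s_d/√n = 4/√17 = 0.9701
t = d̄/SE = 2.3/0.9701 = 2.3709
Critical value: t_{0.025,16} = ±2.120
p-value ≈ 0.0306
Decision: reject H₀

Answer: t = 2.3709, reject H₀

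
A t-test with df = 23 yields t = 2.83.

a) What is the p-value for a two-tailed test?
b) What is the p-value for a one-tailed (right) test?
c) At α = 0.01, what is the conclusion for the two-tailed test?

Answer: a) 0.0095, b) 0.0047, c) reject H₀

Derivation:
Using t-distribution with df = 23:
a) Two-tailed: p = 2×P(T > 2.83) = 0.0095
b) One-tailed: p = P(T > 2.83) = 0.0047
c) 0.0095 < 0.01, reject H₀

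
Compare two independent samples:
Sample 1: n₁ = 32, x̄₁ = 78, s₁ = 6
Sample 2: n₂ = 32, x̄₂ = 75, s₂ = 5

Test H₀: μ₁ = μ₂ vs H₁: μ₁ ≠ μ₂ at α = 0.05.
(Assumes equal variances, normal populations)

Pooled variance: s²_p = [31×6² + 31×5²]/(62) = 30.5000
s_p = 5.5227
SE = s_p×√(1/n₁ + 1/n₂) = 5.5227×√(1/32 + 1/32) = 1.3807
t = (x̄₁ - x̄₂)/SE = (78 - 75)/1.3807 = 2.1728
df = 62, t-critical = ±1.999
Decision: reject H₀

Answer: t = 2.1728, reject H₀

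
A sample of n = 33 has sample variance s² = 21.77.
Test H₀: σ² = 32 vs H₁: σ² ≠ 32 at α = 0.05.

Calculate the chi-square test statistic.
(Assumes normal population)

df = n - 1 = 32
χ² = (n-1)s²/σ₀² = 32×21.77/32 = 21.7700
Critical values: χ²_{0.975,32} = 18.291, χ²_{0.025,32} = 49.480
Rejection region: χ² < 18.291 or χ² > 49.480
Decision: fail to reject H₀

Answer: χ² = 21.7700, fail to reject H₀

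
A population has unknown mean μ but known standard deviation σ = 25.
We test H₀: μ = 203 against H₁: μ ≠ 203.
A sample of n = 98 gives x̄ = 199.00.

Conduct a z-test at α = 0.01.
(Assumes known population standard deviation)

Standard error: SE = σ/√n = 25/√98 = 2.5254
z-statistic: z = (x̄ - μ₀)/SE = (199.00 - 203)/2.5254 = -1.5839
Critical value: ±2.576
p-value = 0.1132
Decision: fail to reject H₀

Answer: z = -1.5839, fail to reject H₀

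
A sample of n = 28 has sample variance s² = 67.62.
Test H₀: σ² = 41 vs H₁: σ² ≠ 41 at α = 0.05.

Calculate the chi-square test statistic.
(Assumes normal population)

Answer: χ² = 44.5302, reject H₀

Derivation:
df = n - 1 = 27
χ² = (n-1)s²/σ₀² = 27×67.62/41 = 44.5302
Critical values: χ²_{0.975,27} = 14.573, χ²_{0.025,27} = 43.195
Rejection region: χ² < 14.573 or χ² > 43.195
Decision: reject H₀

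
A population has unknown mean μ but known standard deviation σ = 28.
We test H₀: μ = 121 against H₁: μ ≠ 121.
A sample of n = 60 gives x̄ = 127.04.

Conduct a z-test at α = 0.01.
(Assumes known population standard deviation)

Answer: z = 1.6709, fail to reject H₀

Derivation:
Standard error: SE = σ/√n = 28/√60 = 3.6148
z-statistic: z = (x̄ - μ₀)/SE = (127.04 - 121)/3.6148 = 1.6709
Critical value: ±2.576
p-value = 0.0947
Decision: fail to reject H₀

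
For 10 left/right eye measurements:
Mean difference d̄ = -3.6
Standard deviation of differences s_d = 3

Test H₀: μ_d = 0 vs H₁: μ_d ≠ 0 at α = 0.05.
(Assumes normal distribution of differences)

Answer: t = -3.7947, reject H₀

Derivation:
df = n - 1 = 9
SE = s_d/√n = 3/√10 = 0.9487
t = d̄/SE = -3.6/0.9487 = -3.7947
Critical value: t_{0.025,9} = ±2.262
p-value ≈ 0.0043
Decision: reject H₀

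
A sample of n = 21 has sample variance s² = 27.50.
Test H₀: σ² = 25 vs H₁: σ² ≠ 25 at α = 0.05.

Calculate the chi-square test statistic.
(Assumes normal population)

Answer: χ² = 22.0000, fail to reject H₀

Derivation:
df = n - 1 = 20
χ² = (n-1)s²/σ₀² = 20×27.50/25 = 22.0000
Critical values: χ²_{0.975,20} = 9.591, χ²_{0.025,20} = 34.170
Rejection region: χ² < 9.591 or χ² > 34.170
Decision: fail to reject H₀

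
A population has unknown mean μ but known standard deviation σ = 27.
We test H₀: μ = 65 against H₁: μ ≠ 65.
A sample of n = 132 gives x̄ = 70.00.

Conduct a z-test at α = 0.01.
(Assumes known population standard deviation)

Answer: z = 2.1277, fail to reject H₀

Derivation:
Standard error: SE = σ/√n = 27/√132 = 2.3500
z-statistic: z = (x̄ - μ₀)/SE = (70.00 - 65)/2.3500 = 2.1277
Critical value: ±2.576
p-value = 0.0334
Decision: fail to reject H₀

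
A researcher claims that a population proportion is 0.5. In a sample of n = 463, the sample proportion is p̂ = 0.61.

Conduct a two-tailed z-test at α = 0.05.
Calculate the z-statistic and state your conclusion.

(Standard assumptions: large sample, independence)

Answer: z = 4.7338, reject H₀

Derivation:
H₀: p = 0.5, H₁: p ≠ 0.5
Standard error: SE = √(p₀(1-p₀)/n) = √(0.5×0.5/463) = 0.023237
z-statistic: z = (p̂ - p₀)/SE = (0.61 - 0.5)/0.023237 = 4.7338
Critical value: z_0.025 = ±1.960
p-value < 0.0001
Decision: reject H₀ at α = 0.05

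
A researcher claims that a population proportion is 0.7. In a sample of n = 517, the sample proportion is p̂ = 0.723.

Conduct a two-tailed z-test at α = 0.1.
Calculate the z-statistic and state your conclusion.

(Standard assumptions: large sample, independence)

H₀: p = 0.7, H₁: p ≠ 0.7
Standard error: SE = √(p₀(1-p₀)/n) = √(0.7×0.3/517) = 0.020154
z-statistic: z = (p̂ - p₀)/SE = (0.723 - 0.7)/0.020154 = 1.1412
Critical value: z_0.05 = ±1.645
p-value = 0.2538
Decision: fail to reject H₀ at α = 0.1

Answer: z = 1.1412, fail to reject H₀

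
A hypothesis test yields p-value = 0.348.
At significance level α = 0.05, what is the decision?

Answer: fail to reject H₀

Derivation:
Compare p-value to α:
0.348 ≥ 0.05
Decision: fail to reject H₀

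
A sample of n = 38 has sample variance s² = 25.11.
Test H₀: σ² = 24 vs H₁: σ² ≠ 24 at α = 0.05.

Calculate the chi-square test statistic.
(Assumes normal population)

df = n - 1 = 37
χ² = (n-1)s²/σ₀² = 37×25.11/24 = 38.7112
Critical values: χ²_{0.975,37} = 22.106, χ²_{0.025,37} = 55.668
Rejection region: χ² < 22.106 or χ² > 55.668
Decision: fail to reject H₀

Answer: χ² = 38.7112, fail to reject H₀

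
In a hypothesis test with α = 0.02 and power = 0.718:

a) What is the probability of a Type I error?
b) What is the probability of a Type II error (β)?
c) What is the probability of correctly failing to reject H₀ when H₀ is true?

a) Type I error probability = α = 0.02
b) Power = P(reject H₀ | H₁ true) = 1 - β = 0.718, so Type II error probability = β = 1 - Power = 0.282
c) P(fail to reject H₀ | H₀ true) = 1 - α = 0.98

Answer: a) 0.02, b) 0.282, c) 0.98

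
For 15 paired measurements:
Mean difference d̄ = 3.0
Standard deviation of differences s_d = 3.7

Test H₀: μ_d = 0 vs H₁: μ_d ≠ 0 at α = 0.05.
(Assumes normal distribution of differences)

df = n - 1 = 14
SE = s_d/√n = 3.7/√15 = 0.9553
t = d̄/SE = 3.0/0.9553 = 3.1404
Critical value: t_{0.025,14} = ±2.145
p-value ≈ 0.0072
Decision: reject H₀

Answer: t = 3.1404, reject H₀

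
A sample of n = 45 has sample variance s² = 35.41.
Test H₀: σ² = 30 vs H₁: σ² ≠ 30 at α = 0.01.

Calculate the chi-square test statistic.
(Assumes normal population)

df = n - 1 = 44
χ² = (n-1)s²/σ₀² = 44×35.41/30 = 51.9347
Critical values: χ²_{0.995,44} = 23.584, χ²_{0.005,44} = 71.893
Rejection region: χ² < 23.584 or χ² > 71.893
Decision: fail to reject H₀

Answer: χ² = 51.9347, fail to reject H₀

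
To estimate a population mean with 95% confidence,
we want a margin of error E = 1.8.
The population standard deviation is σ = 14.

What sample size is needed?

z_0.025 = 1.960
n = (z×σ/E)² = (1.960×14/1.8)²
n = 232.3931
Round up: n = 233

Answer: n = 233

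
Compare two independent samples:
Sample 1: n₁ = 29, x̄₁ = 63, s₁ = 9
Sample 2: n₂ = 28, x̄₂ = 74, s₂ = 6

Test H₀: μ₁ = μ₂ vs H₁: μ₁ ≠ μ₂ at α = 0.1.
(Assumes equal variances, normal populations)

Answer: t = -5.4094, reject H₀

Derivation:
Pooled variance: s²_p = [28×9² + 27×6²]/(55) = 58.9091
s_p = 7.6752
SE = s_p×√(1/n₁ + 1/n₂) = 7.6752×√(1/29 + 1/28) = 2.0335
t = (x̄₁ - x̄₂)/SE = (63 - 74)/2.0335 = -5.4094
df = 55, t-critical = ±1.673
Decision: reject H₀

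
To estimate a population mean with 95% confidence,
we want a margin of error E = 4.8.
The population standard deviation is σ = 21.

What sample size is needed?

Answer: n = 74

Derivation:
z_0.025 = 1.960
n = (z×σ/E)² = (1.960×21/4.8)²
n = 73.5306
Round up: n = 74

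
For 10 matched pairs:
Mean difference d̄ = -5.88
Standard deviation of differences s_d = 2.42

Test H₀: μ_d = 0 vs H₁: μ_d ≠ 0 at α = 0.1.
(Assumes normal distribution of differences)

Answer: t = -7.6833, reject H₀

Derivation:
df = n - 1 = 9
SE = s_d/√n = 2.42/√10 = 0.7653
t = d̄/SE = -5.88/0.7653 = -7.6833
Critical value: t_{0.05,9} = ±1.833
p-value < 0.0001
Decision: reject H₀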